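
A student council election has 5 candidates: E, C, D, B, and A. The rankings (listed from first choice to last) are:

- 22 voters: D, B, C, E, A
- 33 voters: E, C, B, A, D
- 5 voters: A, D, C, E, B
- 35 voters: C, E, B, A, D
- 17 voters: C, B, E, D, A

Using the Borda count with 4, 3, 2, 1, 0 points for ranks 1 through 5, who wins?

C

E: 22·1 + 33·4 + 5·1 + 35·3 + 17·2 = 298
C: 22·2 + 33·3 + 5·2 + 35·4 + 17·4 = 361
D: 22·4 + 33·0 + 5·3 + 35·0 + 17·1 = 120
B: 22·3 + 33·2 + 5·0 + 35·2 + 17·3 = 253
A: 22·0 + 33·1 + 5·4 + 35·1 + 17·0 = 88
C has the highest Borda score (361).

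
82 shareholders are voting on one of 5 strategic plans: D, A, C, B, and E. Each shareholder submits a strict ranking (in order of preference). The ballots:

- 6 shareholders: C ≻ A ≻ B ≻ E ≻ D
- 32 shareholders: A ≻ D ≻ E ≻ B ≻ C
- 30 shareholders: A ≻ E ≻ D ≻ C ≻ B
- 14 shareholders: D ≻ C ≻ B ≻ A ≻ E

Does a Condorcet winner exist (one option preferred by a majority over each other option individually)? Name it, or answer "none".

A

A vs D: 68–14 for A.
A vs C: 62–20 for A.
A vs B: 68–14 for A.
A vs E: 82–0 for A.
A beats every other option head-to-head.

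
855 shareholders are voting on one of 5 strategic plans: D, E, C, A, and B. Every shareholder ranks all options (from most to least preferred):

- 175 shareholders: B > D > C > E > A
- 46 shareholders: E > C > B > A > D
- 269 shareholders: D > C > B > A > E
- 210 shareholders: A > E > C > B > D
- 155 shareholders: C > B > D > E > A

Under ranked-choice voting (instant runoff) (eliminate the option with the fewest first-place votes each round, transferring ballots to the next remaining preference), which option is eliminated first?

E

Round 1: D 269, E 46, C 155, A 210, B 175. Eliminate E.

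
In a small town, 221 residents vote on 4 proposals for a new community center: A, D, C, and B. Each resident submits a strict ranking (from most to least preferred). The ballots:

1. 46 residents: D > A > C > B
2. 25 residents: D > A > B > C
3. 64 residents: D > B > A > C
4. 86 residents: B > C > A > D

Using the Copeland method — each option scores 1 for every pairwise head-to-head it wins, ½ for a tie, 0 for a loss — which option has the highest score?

D

A: beats C; loses to D and B → score 1.
D: beats A, C, and B → score 3.
C: loses to A, D, and B → score 0.
B: beats A and C; loses to D → score 2.
D has the best pairwise record.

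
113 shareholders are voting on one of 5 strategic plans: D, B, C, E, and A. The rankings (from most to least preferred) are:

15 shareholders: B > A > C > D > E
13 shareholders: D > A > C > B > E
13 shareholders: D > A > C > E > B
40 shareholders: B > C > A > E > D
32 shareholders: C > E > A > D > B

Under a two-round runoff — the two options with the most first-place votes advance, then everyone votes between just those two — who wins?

Round 1 first-place votes: D 26, B 55, C 32, E 0, A 0.
B and C advance.
Runoff: B is preferred to C by 55 voters; C by 58.
C wins the runoff.

C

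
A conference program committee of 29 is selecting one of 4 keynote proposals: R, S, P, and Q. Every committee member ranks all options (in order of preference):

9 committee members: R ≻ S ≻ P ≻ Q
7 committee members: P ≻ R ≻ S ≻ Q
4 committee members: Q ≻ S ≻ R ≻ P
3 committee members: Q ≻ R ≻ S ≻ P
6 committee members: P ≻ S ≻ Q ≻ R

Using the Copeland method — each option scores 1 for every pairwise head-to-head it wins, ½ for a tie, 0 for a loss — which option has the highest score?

R

R: beats S, P, and Q → score 3.
S: beats P and Q; loses to R → score 2.
P: beats Q; loses to R and S → score 1.
Q: loses to R, S, and P → score 0.
R has the best pairwise record.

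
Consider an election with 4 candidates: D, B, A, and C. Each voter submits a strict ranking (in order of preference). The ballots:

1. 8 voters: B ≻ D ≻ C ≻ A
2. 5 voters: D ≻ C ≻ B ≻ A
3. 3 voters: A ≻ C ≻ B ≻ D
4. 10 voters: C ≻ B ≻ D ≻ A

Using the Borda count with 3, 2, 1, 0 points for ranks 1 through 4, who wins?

D: 8·2 + 5·3 + 3·0 + 10·1 = 41
B: 8·3 + 5·1 + 3·1 + 10·2 = 52
A: 8·0 + 5·0 + 3·3 + 10·0 = 9
C: 8·1 + 5·2 + 3·2 + 10·3 = 54
C has the highest Borda score (54).

C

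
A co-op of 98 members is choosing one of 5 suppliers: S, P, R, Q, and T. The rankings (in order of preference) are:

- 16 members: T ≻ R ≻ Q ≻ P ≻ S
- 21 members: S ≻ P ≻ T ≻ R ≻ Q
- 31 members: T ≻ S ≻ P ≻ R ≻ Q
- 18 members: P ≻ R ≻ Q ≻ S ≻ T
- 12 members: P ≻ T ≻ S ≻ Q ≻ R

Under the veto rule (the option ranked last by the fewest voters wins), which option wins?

P

Last-place votes: S 16, P 0, R 12, Q 52, T 18.
P is ranked last by the fewest voters, so P wins.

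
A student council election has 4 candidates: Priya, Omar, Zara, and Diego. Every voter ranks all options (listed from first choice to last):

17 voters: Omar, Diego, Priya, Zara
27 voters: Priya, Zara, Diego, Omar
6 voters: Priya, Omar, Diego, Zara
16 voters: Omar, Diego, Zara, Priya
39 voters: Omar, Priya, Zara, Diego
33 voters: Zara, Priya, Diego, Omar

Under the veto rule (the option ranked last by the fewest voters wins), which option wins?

Last-place votes: Priya 16, Omar 60, Zara 23, Diego 39.
Priya is ranked last by the fewest voters, so Priya wins.

Priya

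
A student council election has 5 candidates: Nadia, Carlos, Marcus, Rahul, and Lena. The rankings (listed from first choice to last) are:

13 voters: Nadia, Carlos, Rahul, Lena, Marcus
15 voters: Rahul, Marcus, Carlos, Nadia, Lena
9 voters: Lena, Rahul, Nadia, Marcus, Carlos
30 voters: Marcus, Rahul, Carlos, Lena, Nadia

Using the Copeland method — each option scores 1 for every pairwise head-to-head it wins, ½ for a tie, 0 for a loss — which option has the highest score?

Nadia: loses to Carlos, Marcus, Rahul, and Lena → score 0.
Carlos: beats Nadia and Lena; loses to Marcus and Rahul → score 2.
Marcus: beats Nadia, Carlos, and Lena; loses to Rahul → score 3.
Rahul: beats Nadia, Carlos, Marcus, and Lena → score 4.
Lena: beats Nadia; loses to Carlos, Marcus, and Rahul → score 1.
Rahul has the best pairwise record.

Rahul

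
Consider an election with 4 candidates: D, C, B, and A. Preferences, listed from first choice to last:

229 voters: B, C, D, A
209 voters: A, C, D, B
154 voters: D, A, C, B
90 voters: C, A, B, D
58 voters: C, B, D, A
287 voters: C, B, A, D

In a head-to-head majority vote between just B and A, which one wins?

B

Voters preferring B to A: 574; preferring A to B: 453.
B wins the head-to-head.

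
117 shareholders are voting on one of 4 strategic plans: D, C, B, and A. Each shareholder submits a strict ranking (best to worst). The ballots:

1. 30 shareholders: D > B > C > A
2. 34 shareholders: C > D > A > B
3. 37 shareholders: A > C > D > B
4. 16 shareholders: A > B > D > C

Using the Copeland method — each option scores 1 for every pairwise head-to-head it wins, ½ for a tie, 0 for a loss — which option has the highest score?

C

D: beats B and A; loses to C → score 2.
C: beats D, B, and A → score 3.
B: loses to D, C, and A → score 0.
A: beats B; loses to D and C → score 1.
C has the best pairwise record.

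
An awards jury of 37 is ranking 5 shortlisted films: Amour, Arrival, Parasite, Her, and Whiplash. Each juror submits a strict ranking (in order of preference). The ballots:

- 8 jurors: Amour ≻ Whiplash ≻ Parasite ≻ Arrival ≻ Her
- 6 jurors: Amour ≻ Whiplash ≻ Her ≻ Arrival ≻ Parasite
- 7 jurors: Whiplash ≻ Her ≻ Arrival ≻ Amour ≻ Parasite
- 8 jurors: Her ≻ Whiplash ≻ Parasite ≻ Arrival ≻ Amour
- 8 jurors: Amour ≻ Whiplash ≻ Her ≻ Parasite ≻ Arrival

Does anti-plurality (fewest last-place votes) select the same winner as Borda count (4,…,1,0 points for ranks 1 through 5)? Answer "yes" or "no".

Anti-plurality — last-place votes: Amour 8, Arrival 8, Parasite 13, Her 8, Whiplash 0. Winner: Whiplash.
Borda — scores: Amour 95, Arrival 36, Parasite 40, Her 81, Whiplash 118. Winner: Whiplash.
The two methods agree.

yes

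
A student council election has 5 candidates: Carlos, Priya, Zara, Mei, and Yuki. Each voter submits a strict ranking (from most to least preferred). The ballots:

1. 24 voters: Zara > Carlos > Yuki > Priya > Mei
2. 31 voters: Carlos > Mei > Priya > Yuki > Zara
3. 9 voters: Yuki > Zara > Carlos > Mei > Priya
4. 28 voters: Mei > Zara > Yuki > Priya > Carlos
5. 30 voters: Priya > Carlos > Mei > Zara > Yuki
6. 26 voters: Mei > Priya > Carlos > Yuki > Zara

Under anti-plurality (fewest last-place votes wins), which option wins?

Priya

Last-place votes: Carlos 28, Priya 9, Zara 57, Mei 24, Yuki 30.
Priya is ranked last by the fewest voters, so Priya wins.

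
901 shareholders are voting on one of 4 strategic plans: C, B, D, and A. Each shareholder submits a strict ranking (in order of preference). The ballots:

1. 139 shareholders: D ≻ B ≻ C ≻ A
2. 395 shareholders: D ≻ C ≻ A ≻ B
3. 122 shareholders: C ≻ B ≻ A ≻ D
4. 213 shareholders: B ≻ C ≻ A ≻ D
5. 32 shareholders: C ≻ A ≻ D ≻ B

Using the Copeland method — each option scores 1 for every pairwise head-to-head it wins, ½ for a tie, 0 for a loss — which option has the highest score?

D

C: beats B and A; loses to D → score 2.
B: beats A; loses to C and D → score 1.
D: beats C, B, and A → score 3.
A: loses to C, B, and D → score 0.
D has the best pairwise record.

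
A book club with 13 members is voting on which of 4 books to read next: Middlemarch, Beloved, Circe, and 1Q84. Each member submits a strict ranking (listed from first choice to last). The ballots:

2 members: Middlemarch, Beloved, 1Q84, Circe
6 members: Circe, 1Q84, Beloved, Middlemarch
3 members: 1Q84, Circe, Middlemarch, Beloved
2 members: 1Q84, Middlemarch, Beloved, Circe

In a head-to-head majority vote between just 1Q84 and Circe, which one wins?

1Q84

Voters preferring 1Q84 to Circe: 7; preferring Circe to 1Q84: 6.
1Q84 wins the head-to-head.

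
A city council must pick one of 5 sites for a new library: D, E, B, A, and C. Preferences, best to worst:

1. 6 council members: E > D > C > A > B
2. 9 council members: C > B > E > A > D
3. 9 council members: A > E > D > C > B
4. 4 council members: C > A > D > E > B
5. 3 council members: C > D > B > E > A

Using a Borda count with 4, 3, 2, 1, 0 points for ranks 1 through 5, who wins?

C

D: 6·3 + 9·0 + 9·2 + 4·2 + 3·3 = 53
E: 6·4 + 9·2 + 9·3 + 4·1 + 3·1 = 76
B: 6·0 + 9·3 + 9·0 + 4·0 + 3·2 = 33
A: 6·1 + 9·1 + 9·4 + 4·3 + 3·0 = 63
C: 6·2 + 9·4 + 9·1 + 4·4 + 3·4 = 85
C has the highest Borda score (85).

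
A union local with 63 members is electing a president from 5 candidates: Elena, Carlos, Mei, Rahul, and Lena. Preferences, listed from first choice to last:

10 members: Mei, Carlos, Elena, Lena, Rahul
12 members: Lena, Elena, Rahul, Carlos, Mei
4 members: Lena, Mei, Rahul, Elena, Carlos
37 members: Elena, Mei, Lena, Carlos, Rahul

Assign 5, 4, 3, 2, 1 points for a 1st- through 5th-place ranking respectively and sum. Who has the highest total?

Elena

Elena: 10·3 + 12·4 + 4·2 + 37·5 = 271
Carlos: 10·4 + 12·2 + 4·1 + 37·2 = 142
Mei: 10·5 + 12·1 + 4·4 + 37·4 = 226
Rahul: 10·1 + 12·3 + 4·3 + 37·1 = 95
Lena: 10·2 + 12·5 + 4·5 + 37·3 = 211
Elena has the highest Borda score (271).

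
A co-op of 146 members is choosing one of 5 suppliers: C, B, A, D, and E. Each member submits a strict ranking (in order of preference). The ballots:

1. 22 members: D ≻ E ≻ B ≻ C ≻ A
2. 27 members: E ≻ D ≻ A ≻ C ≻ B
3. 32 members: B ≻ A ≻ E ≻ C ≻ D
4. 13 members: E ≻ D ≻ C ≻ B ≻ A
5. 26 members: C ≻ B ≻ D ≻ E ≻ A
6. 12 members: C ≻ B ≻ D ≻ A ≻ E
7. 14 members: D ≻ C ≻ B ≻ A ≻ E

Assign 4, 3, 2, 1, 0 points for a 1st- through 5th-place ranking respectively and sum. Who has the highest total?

D

C: 22·1 + 27·1 + 32·1 + 13·2 + 26·4 + 12·4 + 14·3 = 301
B: 22·2 + 27·0 + 32·4 + 13·1 + 26·3 + 12·3 + 14·2 = 327
A: 22·0 + 27·2 + 32·3 + 13·0 + 26·0 + 12·1 + 14·1 = 176
D: 22·4 + 27·3 + 32·0 + 13·3 + 26·2 + 12·2 + 14·4 = 340
E: 22·3 + 27·4 + 32·2 + 13·4 + 26·1 + 12·0 + 14·0 = 316
D has the highest Borda score (340).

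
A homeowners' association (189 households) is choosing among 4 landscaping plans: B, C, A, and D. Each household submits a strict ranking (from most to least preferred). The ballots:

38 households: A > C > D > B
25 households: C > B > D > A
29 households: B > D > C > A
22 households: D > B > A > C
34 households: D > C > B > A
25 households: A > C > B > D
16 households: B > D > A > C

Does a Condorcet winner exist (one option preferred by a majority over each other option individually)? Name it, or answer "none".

none

Checking pairwise contests:
C beats B 122–67.
A beats C 101–88.
B beats A 126–63.
B beats D 95–94.
Every option loses at least one head-to-head, so there is no Condorcet winner.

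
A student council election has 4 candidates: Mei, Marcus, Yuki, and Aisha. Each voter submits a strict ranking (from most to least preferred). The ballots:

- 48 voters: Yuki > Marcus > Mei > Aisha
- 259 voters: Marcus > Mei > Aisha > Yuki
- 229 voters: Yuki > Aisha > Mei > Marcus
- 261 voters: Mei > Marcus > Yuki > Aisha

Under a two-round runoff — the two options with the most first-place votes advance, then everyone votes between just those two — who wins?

Round 1 first-place votes: Mei 261, Marcus 259, Yuki 277, Aisha 0.
Yuki and Mei advance.
Runoff: Yuki is preferred to Mei by 277 voters; Mei by 520.
Mei wins the runoff.

Mei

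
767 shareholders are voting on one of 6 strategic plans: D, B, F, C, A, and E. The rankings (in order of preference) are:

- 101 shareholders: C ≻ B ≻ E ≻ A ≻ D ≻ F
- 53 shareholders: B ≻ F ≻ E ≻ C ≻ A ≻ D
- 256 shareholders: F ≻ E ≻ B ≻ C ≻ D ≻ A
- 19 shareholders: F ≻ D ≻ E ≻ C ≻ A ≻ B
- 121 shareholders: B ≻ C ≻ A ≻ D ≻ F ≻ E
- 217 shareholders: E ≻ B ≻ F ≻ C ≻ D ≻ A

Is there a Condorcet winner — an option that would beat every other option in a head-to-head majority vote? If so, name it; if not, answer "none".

Checking pairwise contests:
B beats D 748–19.
E beats B 492–275.
B beats F 492–275.
B beats C 647–120.
D beats A 492–275.
F beats E 449–318.
Every option loses at least one head-to-head, so there is no Condorcet winner.

none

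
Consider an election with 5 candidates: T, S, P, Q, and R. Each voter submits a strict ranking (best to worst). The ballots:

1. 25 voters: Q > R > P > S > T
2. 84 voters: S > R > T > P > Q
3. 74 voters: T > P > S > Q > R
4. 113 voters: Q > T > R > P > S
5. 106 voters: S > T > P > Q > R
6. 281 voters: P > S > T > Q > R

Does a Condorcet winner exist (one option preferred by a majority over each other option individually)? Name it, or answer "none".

Checking pairwise contests:
S beats T 496–187.
P beats S 493–190.
T beats P 377–306.
T beats Q 545–138.
T beats R 574–109.
Every option loses at least one head-to-head, so there is no Condorcet winner.

none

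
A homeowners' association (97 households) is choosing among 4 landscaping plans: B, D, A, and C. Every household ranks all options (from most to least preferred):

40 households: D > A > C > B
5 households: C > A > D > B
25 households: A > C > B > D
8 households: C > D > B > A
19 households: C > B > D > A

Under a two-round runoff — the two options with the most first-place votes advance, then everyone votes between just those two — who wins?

C

Round 1 first-place votes: B 0, D 40, A 25, C 32.
D and C advance.
Runoff: D is preferred to C by 40 voters; C by 57.
C wins the runoff.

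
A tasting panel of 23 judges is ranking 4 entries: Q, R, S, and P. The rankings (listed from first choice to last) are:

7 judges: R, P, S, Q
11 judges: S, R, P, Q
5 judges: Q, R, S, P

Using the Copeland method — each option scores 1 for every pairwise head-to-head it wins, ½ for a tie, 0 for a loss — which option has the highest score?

Q: loses to R, S, and P → score 0.
R: beats Q, S, and P → score 3.
S: beats Q and P; loses to R → score 2.
P: beats Q; loses to R and S → score 1.
R has the best pairwise record.

R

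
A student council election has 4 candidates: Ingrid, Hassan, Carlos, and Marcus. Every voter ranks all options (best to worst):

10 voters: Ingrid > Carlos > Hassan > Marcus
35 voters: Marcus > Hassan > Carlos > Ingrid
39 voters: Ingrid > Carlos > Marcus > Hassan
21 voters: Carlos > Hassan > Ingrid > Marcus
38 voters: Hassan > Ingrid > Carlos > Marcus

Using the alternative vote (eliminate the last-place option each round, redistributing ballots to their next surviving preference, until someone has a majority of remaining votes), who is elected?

Round 1: Ingrid 49, Hassan 38, Carlos 21, Marcus 35. Eliminate Carlos.
Round 2: Ingrid 49, Hassan 59, Marcus 35. Eliminate Marcus.
Round 3: Ingrid 49, Hassan 94. Hassan has a majority.

Hassan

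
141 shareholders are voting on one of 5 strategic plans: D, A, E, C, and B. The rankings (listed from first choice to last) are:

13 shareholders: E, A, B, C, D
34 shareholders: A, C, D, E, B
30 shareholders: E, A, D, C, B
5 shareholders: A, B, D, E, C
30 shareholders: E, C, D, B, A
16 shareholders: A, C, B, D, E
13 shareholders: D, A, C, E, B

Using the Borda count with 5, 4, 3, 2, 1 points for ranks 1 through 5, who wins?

D: 13·1 + 34·3 + 30·3 + 5·3 + 30·3 + 16·2 + 13·5 = 407
A: 13·4 + 34·5 + 30·4 + 5·5 + 30·1 + 16·5 + 13·4 = 529
E: 13·5 + 34·2 + 30·5 + 5·2 + 30·5 + 16·1 + 13·2 = 485
C: 13·2 + 34·4 + 30·2 + 5·1 + 30·4 + 16·4 + 13·3 = 450
B: 13·3 + 34·1 + 30·1 + 5·4 + 30·2 + 16·3 + 13·1 = 244
A has the highest Borda score (529).

A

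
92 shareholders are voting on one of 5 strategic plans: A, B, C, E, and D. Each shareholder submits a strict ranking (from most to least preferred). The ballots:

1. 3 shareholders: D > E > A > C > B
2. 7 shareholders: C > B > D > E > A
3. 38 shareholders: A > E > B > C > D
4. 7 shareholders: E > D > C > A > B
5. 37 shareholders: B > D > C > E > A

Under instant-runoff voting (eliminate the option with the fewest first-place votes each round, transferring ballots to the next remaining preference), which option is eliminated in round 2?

Round 1: A 38, B 37, C 7, E 7, D 3. Eliminate D.
Round 2: A 38, B 37, C 7, E 10. Eliminate C.

C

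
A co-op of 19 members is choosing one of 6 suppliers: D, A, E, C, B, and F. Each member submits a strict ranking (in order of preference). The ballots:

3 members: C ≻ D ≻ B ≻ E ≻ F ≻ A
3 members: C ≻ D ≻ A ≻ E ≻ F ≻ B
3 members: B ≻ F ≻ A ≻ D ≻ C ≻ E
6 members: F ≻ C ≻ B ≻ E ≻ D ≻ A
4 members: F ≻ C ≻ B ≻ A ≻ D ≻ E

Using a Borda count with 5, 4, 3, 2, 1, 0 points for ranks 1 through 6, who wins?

C

D: 3·4 + 3·4 + 3·2 + 6·1 + 4·1 = 40
A: 3·0 + 3·3 + 3·3 + 6·0 + 4·2 = 26
E: 3·2 + 3·2 + 3·0 + 6·2 + 4·0 = 24
C: 3·5 + 3·5 + 3·1 + 6·4 + 4·4 = 73
B: 3·3 + 3·0 + 3·5 + 6·3 + 4·3 = 54
F: 3·1 + 3·1 + 3·4 + 6·5 + 4·5 = 68
C has the highest Borda score (73).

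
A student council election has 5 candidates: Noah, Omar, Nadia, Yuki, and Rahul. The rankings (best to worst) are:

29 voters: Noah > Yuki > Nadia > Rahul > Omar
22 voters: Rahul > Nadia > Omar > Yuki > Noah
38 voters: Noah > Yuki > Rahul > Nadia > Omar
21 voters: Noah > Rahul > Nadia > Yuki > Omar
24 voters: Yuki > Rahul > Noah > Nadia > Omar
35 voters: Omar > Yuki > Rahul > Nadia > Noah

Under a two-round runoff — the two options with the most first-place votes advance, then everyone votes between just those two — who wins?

Noah

Round 1 first-place votes: Noah 88, Omar 35, Nadia 0, Yuki 24, Rahul 22.
Noah and Omar advance.
Runoff: Noah is preferred to Omar by 112 voters; Omar by 57.
Noah wins the runoff.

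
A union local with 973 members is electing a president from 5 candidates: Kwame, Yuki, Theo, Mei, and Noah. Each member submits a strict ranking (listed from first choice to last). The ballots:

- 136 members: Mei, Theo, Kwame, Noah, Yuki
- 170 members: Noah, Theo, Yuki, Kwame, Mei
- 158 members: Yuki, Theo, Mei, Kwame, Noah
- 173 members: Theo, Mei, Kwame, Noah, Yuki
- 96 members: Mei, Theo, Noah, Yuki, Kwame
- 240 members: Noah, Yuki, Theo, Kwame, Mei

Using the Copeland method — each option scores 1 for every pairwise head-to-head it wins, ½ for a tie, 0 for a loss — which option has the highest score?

Kwame: loses to Yuki, Theo, Mei, and Noah → score 0.
Yuki: beats Kwame and Mei; loses to Theo and Noah → score 2.
Theo: beats Kwame, Yuki, Mei, and Noah → score 4.
Mei: beats Kwame and Noah; loses to Yuki and Theo → score 2.
Noah: beats Kwame and Yuki; loses to Theo and Mei → score 2.
Theo has the best pairwise record.

Theo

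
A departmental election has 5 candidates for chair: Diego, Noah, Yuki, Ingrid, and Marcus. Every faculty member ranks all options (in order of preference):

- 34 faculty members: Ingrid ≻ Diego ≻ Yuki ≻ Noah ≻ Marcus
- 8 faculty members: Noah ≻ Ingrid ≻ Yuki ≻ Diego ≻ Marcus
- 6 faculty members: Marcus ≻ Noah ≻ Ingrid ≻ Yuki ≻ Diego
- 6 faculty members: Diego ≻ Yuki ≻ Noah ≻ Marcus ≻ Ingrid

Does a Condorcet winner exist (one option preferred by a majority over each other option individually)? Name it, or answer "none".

Ingrid

Ingrid vs Diego: 48–6 for Ingrid.
Ingrid vs Noah: 34–20 for Ingrid.
Ingrid vs Yuki: 48–6 for Ingrid.
Ingrid vs Marcus: 42–12 for Ingrid.
Ingrid beats every other option head-to-head.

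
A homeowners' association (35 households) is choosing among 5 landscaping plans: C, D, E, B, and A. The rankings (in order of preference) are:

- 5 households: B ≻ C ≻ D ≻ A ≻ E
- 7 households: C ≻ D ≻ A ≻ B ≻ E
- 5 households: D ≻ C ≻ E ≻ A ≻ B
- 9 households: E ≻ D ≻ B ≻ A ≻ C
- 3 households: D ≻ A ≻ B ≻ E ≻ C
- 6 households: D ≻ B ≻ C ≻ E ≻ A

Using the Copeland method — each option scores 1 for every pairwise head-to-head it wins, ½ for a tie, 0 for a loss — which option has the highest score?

C: beats E and A; loses to D and B → score 2.
D: beats C, E, B, and A → score 4.
E: beats A; loses to C, D, and B → score 1.
B: beats C, E, and A; loses to D → score 3.
A: loses to C, D, E, and B → score 0.
D has the best pairwise record.

D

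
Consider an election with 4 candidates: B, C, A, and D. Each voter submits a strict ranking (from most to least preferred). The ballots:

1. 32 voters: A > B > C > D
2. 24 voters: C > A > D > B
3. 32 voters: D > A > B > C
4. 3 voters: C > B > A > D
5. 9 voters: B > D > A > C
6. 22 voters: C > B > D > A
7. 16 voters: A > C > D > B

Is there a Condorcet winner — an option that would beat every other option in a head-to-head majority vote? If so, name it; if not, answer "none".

A vs B: 104–34 for A.
A vs C: 89–49 for A.
A vs D: 75–63 for A.
A beats every other option head-to-head.

A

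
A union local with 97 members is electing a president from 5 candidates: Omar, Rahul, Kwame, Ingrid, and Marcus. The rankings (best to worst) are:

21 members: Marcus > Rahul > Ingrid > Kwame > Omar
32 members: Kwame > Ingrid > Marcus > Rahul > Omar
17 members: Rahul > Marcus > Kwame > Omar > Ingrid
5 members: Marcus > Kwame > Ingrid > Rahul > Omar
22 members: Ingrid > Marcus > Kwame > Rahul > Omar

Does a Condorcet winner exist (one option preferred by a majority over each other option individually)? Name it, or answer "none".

none

Checking pairwise contests:
Rahul beats Omar 97–0.
Kwame beats Rahul 59–38.
Marcus beats Kwame 65–32.
Kwame beats Ingrid 54–43.
Ingrid beats Marcus 54–43.
Every option loses at least one head-to-head, so there is no Condorcet winner.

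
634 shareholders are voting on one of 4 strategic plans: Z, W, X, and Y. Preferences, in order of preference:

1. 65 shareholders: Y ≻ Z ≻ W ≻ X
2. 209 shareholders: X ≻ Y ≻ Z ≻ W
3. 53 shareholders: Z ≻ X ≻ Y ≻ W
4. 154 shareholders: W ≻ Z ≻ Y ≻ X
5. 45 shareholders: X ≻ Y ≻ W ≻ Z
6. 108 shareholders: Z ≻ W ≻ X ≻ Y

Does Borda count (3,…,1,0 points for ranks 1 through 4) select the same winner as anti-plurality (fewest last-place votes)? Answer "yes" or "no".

Borda — scores: Z 1130, W 788, X 976, Y 910. Winner: Z.
Anti-plurality — last-place votes: Z 45, W 262, X 219, Y 108. Winner: Z.
The two methods agree.

yes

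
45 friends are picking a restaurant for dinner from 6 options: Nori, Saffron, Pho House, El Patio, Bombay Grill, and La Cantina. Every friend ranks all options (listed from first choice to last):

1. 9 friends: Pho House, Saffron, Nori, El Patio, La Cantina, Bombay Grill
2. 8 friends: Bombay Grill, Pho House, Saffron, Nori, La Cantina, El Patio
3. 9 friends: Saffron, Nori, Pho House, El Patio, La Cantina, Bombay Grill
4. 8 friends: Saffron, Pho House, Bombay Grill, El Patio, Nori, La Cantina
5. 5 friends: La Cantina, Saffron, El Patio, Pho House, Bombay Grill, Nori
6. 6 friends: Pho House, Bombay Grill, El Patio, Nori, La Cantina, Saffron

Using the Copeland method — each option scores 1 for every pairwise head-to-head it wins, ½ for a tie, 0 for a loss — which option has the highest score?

Nori: beats El Patio and La Cantina; loses to Saffron, Pho House, and Bombay Grill → score 2.
Saffron: beats Nori, El Patio, Bombay Grill, and La Cantina; loses to Pho House → score 4.
Pho House: beats Nori, Saffron, El Patio, Bombay Grill, and La Cantina → score 5.
El Patio: beats Bombay Grill and La Cantina; loses to Nori, Saffron, and Pho House → score 2.
Bombay Grill: beats Nori; loses to Saffron, Pho House, El Patio, and La Cantina → score 1.
La Cantina: beats Bombay Grill; loses to Nori, Saffron, Pho House, and El Patio → score 1.
Pho House has the best pairwise record.

Pho House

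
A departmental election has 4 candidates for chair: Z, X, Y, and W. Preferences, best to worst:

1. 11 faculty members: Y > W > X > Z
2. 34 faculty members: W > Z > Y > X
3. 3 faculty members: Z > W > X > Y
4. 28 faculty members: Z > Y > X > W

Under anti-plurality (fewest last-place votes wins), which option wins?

Last-place votes: Z 11, X 34, Y 3, W 28.
Y is ranked last by the fewest voters, so Y wins.

Y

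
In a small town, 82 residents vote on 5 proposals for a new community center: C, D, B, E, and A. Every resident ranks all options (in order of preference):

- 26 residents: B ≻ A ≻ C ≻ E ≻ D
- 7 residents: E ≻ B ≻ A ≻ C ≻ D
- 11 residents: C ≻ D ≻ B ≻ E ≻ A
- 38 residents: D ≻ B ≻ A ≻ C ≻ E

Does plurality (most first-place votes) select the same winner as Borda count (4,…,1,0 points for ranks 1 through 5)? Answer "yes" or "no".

Plurality — first-place votes: C 11, D 38, B 26, E 7, A 0. Winner: D.
Borda — scores: C 141, D 185, B 261, E 65, A 168. Winner: B.
The two methods disagree.

no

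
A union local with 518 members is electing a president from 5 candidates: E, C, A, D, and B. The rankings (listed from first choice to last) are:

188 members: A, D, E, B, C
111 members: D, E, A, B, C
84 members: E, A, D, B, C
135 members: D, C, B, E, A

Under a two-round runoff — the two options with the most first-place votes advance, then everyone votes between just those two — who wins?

Round 1 first-place votes: E 84, C 0, A 188, D 246, B 0.
D and A advance.
Runoff: D is preferred to A by 246 voters; A by 272.
A wins the runoff.

A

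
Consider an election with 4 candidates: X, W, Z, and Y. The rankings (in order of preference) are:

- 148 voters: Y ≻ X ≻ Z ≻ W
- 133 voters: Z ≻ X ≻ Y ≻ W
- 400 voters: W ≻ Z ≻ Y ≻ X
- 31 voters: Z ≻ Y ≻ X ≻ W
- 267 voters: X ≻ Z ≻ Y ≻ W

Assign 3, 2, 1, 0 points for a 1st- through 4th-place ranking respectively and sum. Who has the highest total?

X: 148·2 + 133·2 + 400·0 + 31·1 + 267·3 = 1394
W: 148·0 + 133·0 + 400·3 + 31·0 + 267·0 = 1200
Z: 148·1 + 133·3 + 400·2 + 31·3 + 267·2 = 1974
Y: 148·3 + 133·1 + 400·1 + 31·2 + 267·1 = 1306
Z has the highest Borda score (1974).

Z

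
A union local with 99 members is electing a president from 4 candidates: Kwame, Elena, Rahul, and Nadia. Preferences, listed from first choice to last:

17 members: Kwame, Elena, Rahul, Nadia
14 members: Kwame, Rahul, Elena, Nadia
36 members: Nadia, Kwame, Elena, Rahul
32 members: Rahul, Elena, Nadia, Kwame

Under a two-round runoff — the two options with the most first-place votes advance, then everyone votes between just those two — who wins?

Rahul

Round 1 first-place votes: Kwame 31, Elena 0, Rahul 32, Nadia 36.
Nadia and Rahul advance.
Runoff: Nadia is preferred to Rahul by 36 voters; Rahul by 63.
Rahul wins the runoff.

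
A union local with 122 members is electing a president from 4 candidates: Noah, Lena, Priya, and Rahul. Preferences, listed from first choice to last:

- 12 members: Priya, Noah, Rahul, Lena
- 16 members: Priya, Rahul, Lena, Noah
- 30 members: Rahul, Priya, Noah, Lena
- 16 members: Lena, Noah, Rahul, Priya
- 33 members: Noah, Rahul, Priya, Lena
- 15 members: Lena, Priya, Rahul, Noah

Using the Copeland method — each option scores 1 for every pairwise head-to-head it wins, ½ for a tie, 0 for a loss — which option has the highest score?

Noah: beats Lena; ties Rahul; loses to Priya → score 1.5.
Lena: loses to Noah, Priya, and Rahul → score 0.
Priya: beats Noah and Lena; loses to Rahul → score 2.
Rahul: beats Lena and Priya; ties Noah → score 2.5.
Rahul has the best pairwise record.

Rahul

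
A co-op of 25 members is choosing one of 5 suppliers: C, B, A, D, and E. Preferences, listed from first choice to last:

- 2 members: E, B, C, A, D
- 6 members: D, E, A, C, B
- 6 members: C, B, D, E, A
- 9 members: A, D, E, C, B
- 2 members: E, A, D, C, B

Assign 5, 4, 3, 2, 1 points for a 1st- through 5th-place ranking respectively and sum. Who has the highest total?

C: 2·3 + 6·2 + 6·5 + 9·2 + 2·2 = 70
B: 2·4 + 6·1 + 6·4 + 9·1 + 2·1 = 49
A: 2·2 + 6·3 + 6·1 + 9·5 + 2·4 = 81
D: 2·1 + 6·5 + 6·3 + 9·4 + 2·3 = 92
E: 2·5 + 6·4 + 6·2 + 9·3 + 2·5 = 83
D has the highest Borda score (92).

D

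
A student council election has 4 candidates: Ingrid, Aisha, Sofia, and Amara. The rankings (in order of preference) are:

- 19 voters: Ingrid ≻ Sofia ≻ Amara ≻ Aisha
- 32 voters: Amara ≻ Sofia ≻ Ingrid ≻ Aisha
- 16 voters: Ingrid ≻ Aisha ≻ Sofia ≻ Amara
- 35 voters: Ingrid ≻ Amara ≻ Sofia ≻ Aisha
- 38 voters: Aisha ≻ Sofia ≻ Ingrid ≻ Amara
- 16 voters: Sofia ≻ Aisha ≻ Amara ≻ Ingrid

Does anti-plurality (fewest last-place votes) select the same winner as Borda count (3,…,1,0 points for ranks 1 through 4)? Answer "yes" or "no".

no

Anti-plurality — last-place votes: Ingrid 16, Aisha 86, Sofia 0, Amara 54. Winner: Sofia.
Borda — scores: Ingrid 280, Aisha 178, Sofia 277, Amara 201. Winner: Ingrid.
The two methods disagree.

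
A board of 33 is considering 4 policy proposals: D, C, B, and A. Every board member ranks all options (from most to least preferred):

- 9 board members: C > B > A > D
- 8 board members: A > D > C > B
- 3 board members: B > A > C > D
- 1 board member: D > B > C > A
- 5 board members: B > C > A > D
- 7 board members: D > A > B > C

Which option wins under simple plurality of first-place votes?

First-place votes: D 8, C 9, B 8, A 8.
C has the most first-place votes.

C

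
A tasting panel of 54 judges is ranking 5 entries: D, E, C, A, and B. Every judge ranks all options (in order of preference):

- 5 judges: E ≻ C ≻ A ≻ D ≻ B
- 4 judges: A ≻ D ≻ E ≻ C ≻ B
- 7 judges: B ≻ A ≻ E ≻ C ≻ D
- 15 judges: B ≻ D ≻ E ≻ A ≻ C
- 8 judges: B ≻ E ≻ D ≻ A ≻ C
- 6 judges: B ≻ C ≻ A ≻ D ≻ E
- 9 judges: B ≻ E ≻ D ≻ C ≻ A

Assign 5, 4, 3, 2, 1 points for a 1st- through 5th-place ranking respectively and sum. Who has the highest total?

B

D: 5·2 + 4·4 + 7·1 + 15·4 + 8·3 + 6·2 + 9·3 = 156
E: 5·5 + 4·3 + 7·3 + 15·3 + 8·4 + 6·1 + 9·4 = 177
C: 5·4 + 4·2 + 7·2 + 15·1 + 8·1 + 6·4 + 9·2 = 107
A: 5·3 + 4·5 + 7·4 + 15·2 + 8·2 + 6·3 + 9·1 = 136
B: 5·1 + 4·1 + 7·5 + 15·5 + 8·5 + 6·5 + 9·5 = 234
B has the highest Borda score (234).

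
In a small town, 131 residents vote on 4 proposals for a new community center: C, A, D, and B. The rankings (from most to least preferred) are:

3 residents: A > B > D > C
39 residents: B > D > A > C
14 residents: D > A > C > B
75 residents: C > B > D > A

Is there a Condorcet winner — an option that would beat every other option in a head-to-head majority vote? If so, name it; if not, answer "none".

C

C vs A: 75–56 for C.
C vs D: 75–56 for C.
C vs B: 89–42 for C.
C beats every other option head-to-head.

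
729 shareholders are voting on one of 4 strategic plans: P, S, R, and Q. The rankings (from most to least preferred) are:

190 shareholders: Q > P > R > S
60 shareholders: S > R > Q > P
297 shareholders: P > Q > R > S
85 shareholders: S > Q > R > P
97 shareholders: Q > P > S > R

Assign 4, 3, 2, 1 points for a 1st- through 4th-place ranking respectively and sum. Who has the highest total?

Q

P: 190·3 + 60·1 + 297·4 + 85·1 + 97·3 = 2194
S: 190·1 + 60·4 + 297·1 + 85·4 + 97·2 = 1261
R: 190·2 + 60·3 + 297·2 + 85·2 + 97·1 = 1421
Q: 190·4 + 60·2 + 297·3 + 85·3 + 97·4 = 2414
Q has the highest Borda score (2414).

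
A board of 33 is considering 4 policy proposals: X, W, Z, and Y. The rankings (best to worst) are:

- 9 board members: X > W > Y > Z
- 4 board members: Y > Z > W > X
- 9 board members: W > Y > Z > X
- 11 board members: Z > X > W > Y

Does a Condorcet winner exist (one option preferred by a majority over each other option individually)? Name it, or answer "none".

Checking pairwise contests:
Z beats X 24–9.
X beats W 20–13.
W beats Z 18–15.
X beats Y 20–13.
Every option loses at least one head-to-head, so there is no Condorcet winner.

none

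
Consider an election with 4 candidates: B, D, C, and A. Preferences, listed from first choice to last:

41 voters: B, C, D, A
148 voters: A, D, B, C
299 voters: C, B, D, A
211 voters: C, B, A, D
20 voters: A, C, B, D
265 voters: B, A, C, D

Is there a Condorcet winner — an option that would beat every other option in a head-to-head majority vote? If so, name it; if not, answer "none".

C vs B: 530–454 for C.
C vs D: 836–148 for C.
C vs A: 551–433 for C.
C beats every other option head-to-head.

C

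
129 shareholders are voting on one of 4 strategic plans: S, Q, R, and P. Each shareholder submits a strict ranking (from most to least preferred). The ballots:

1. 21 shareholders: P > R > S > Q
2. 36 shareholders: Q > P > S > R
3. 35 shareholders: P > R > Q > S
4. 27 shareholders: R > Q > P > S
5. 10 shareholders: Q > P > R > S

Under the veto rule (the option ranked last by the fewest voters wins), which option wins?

Last-place votes: S 72, Q 21, R 36, P 0.
P is ranked last by the fewest voters, so P wins.

P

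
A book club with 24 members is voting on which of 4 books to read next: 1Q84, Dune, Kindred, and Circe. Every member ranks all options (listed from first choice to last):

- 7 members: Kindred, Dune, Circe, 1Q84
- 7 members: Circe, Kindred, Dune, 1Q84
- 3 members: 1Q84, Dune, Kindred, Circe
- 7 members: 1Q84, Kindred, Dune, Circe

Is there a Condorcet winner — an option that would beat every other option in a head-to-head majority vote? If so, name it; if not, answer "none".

Kindred

Kindred vs 1Q84: 14–10 for Kindred.
Kindred vs Dune: 21–3 for Kindred.
Kindred vs Circe: 17–7 for Kindred.
Kindred beats every other option head-to-head.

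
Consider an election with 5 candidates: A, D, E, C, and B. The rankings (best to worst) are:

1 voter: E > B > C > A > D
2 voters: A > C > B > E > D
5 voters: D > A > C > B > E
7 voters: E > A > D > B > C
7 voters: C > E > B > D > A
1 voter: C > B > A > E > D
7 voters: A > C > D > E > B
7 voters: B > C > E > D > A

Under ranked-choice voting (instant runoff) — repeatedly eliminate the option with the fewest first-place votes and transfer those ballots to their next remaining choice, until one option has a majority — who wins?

Round 1: A 9, D 5, E 8, C 8, B 7. Eliminate D.
Round 2: A 14, E 8, C 8, B 7. Eliminate B.
Round 3: A 14, E 8, C 15. Eliminate E.
Round 4: A 21, C 16. A has a majority.

A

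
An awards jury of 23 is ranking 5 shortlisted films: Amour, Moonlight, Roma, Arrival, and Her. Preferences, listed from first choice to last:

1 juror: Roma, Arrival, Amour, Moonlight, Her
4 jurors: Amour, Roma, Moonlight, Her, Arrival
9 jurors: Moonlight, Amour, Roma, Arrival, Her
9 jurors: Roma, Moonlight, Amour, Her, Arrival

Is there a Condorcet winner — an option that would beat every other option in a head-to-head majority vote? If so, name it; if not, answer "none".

none

Checking pairwise contests:
Moonlight beats Amour 18–5.
Roma beats Moonlight 14–9.
Amour beats Roma 13–10.
Amour beats Arrival 22–1.
Amour beats Her 23–0.
Every option loses at least one head-to-head, so there is no Condorcet winner.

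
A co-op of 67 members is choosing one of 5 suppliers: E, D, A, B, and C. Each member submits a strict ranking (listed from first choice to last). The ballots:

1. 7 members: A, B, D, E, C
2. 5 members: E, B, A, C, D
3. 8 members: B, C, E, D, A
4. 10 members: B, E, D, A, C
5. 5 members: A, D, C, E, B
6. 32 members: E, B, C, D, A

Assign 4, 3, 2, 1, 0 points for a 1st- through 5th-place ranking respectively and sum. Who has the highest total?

E

E: 7·1 + 5·4 + 8·2 + 10·3 + 5·1 + 32·4 = 206
D: 7·2 + 5·0 + 8·1 + 10·2 + 5·3 + 32·1 = 89
A: 7·4 + 5·2 + 8·0 + 10·1 + 5·4 + 32·0 = 68
B: 7·3 + 5·3 + 8·4 + 10·4 + 5·0 + 32·3 = 204
C: 7·0 + 5·1 + 8·3 + 10·0 + 5·2 + 32·2 = 103
E has the highest Borda score (206).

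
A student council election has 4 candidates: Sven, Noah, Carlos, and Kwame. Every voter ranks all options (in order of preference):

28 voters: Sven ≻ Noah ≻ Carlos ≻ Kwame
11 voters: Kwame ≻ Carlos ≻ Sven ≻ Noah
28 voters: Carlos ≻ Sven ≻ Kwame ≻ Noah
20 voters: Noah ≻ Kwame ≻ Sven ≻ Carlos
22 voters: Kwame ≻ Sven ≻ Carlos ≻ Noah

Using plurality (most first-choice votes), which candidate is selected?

First-place votes: Sven 28, Noah 20, Carlos 28, Kwame 33.
Kwame has the most first-place votes.

Kwame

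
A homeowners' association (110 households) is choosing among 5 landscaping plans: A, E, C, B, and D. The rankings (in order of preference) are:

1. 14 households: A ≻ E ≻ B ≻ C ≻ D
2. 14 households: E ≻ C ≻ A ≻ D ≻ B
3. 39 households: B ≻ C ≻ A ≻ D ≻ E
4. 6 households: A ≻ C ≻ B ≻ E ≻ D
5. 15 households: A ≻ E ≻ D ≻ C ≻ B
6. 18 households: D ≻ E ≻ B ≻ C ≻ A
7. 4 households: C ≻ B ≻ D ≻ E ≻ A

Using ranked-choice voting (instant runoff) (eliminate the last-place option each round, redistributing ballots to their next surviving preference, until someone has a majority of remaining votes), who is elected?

B

Round 1: A 35, E 14, C 4, B 39, D 18. Eliminate C.
Round 2: A 35, E 14, B 43, D 18. Eliminate E.
Round 3: A 49, B 43, D 18. Eliminate D.
Round 4: A 49, B 61. B has a majority.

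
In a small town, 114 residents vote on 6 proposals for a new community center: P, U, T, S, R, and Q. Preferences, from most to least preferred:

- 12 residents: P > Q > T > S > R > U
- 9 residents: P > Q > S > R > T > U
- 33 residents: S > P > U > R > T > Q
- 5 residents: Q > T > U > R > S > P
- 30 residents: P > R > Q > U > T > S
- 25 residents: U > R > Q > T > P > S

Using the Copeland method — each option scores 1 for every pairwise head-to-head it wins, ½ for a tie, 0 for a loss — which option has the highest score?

P: beats U, T, S, R, and Q → score 5.
U: beats T, S, R, and Q; loses to P → score 4.
T: beats S; loses to P, U, R, and Q → score 1.
S: loses to P, U, T, R, and Q → score 0.
R: beats T, S, and Q; loses to P and U → score 3.
Q: beats T and S; loses to P, U, and R → score 2.
P has the best pairwise record.

P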